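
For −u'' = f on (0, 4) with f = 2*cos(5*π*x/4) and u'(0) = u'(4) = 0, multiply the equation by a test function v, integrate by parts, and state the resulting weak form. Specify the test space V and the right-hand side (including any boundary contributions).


V = H^1(0, 4) (no boundary constraint on v; u is determined up to an additive constant); weak form: ∫_0^4 u'v' dx = ∫_0^4 (2*cos(5*π*x/4)) v dx for all v ∈ V.

Multiply both sides by a test function v and integrate from 0 to 4:
  ∫_0^4 −u''(x) v(x) dx = ∫_0^4 f(x) v(x) dx.
Integrate the LHS by parts once:
  ∫_0^4 −u'' v dx = −[u'(x) v(x)]_0^4 + ∫_0^4 u'(x) v'(x) dx.
Thus ∫_0^4 u'(x) v'(x) dx = ∫_0^4 f(x) v(x) dx + [u'(x) v(x)]_0^4.
Choose V so that boundary terms are either known or forced to vanish.
u has homogeneous Neumann: u'(0) = u'(4) = 0. So [u' v]_0^4 = 0·v(4) − 0·v(0) = 0 for any v; take V = H^1(0, 4).
Weak formulation: find u (satisfying any essential BC) such that ∫_0^4 u'(x) v'(x) dx = ∫_0^4 f v dx for all v ∈ V (homogeneous Neumann, so boundary terms vanish).
Substituting f(x) = 2*cos(5*π*x/4), the right-hand side is ∫_0^4 (2*cos(5*π*x/4)) v dx.
Compatibility check (pure Neumann): taking v ≡ 1 ∈ V gives 0 = ∫_0^4 f dx + (0) − (0), i.e. ∫_0^4 f dx must equal u'(0) − u'(4) = 0. Indeed ∫_0^4 (2*cos(5*π*x/4)) dx = 0, so the data are compatible. The solution is then unique only up to an additive constant (fix it e.g. by requiring ∫_0^4 u dx = 0).


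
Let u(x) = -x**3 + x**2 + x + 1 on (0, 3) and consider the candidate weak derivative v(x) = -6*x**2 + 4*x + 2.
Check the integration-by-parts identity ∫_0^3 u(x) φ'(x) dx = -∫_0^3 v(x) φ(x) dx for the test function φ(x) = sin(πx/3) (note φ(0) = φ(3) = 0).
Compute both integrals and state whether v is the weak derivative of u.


LHS = -324/π^3 + 57/π, RHS = -648/π^3 + 114/π. No, v is not the weak derivative of u.

u(x) = -x**3 + x**2 + x + 1, classical derivative u'(x) = -3*x**2 + 2*x + 1.
φ(x) = sin(πx/3), so φ'(x) = π*cos(π*x/3)/3.
Note φ(0) = φ(3) = 0, so the boundary term u·φ vanishes.
LHS = ∫_0^3 u(x) φ'(x) dx = ∫_0^3 (-π*x^3*cos(π*x/3)/3 + π*x^2*cos(π*x/3)/3 + π*x*cos(π*x/3)/3 + π*cos(π*x/3)/3) dx. Term by term:
  ∫_0^3 π*cos(π*x/3)/3 dx = 0;  ∫_0^3 -π*x^3*cos(π*x/3)/3 dx = -324/π^3 + 81/π;  ∫_0^3 π*x*cos(π*x/3)/3 dx = -6/π;
  ∫_0^3 π*x^2*cos(π*x/3)/3 dx = -18/π.
Sum: 0 + -324/π^3 + 81/π − 6/π − 18/π = -324/π^3 + 57/π.
So LHS = -324/π^3 + 57/π.
∫_0^3 v(x) φ(x) dx = ∫_0^3 (-6*x^2*sin(π*x/3) + 4*x*sin(π*x/3) + 2*sin(π*x/3)) dx. Term by term:
  ∫_0^3 2*sin(π*x/3) dx = 12/π;  ∫_0^3 -6*x^2*sin(π*x/3) dx = -162/π + 648/π^3;  ∫_0^3 4*x*sin(π*x/3) dx = 36/π.
Sum: 12/π + -162/π + 648/π^3 + 36/π = -114/π + 648/π^3.
So RHS = -∫_0^3 v(x) φ(x) dx = -648/π^3 + 114/π.
LHS − RHS = -57/π + 324/π^3 ≠ 0, so the identity fails.
(For a valid weak derivative the identity must hold for EVERY test function, in particular this one. The failure shows v is NOT the weak derivative of u.)
Correct weak derivative would be u'(x) = -3*x**2 + 2*x + 1.


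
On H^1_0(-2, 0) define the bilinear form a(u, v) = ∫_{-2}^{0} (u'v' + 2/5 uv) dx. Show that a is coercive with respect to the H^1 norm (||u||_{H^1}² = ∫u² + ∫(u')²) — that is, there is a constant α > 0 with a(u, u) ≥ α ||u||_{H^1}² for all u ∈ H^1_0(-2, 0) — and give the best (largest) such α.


α = (8/5 + π^2)/(4 + π^2)

Coercivity of a(·,·) on H^1_0(-2, 0) means a(u, u) ≥ α ||u||_{H^1}² for every u ∈ H^1_0.
The interval has length L = 2, and Poincaré/coercivity depend only on L. Here a(u, u) = ∫(u')² + (2/5)·∫u².
Here 0 < c = 2/5 < 1. The condition a(u,u) ≥ α||u||_{H^1}² reads (1−α)∫(u')² ≥ (α−c)∫u². Any admissible α is ≤ 1 (rapidly oscillating u have ∫u²/∫(u')² → 0), and α = 1 would force 0 ≥ (1−c)∫u², impossible since c < 1; so 1−α > 0. By the sharp Poincaré inequality on H^1_0 of an interval of length L, ∫(u')² ≥ (π/L)²∫u² with equality for the first sine mode sin(π(x−x₀)/L) (x₀ the left endpoint), so the inequality holds for all u iff (1−α)(π/L)² ≥ α − c, i.e. α ≤ ((π/L)² + c)/((π/L)² + 1) = (1 + c(L/π)²)/(1 + (L/π)²). With (π/L)² = π^2/4 and c = 2/5, the largest admissible constant is α = ((π/L)² + c)/((π/L)² + 1).
Simplifying, α = (8/5 + π^2)/(4 + π^2).


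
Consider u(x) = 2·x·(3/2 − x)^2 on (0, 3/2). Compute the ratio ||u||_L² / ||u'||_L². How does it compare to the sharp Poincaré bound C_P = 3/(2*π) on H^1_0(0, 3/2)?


||u||_L² / ||u'||_L² = 3*sqrt(14)/28 < C_P = 3/(2*π).

u(x) = 2·x·(3/2 − x)^2, so u'(x) = 3*(x - 3/2)*(2*x - 1).
u(x) = 2·x·(3/2 − x)^2 vanishes at x = 0 and x = 3/2, so u ∈ H^1_0(0, 3/2). Differentiate via the product rule and integrate the resulting polynomials term by term.
  ∫_0^3/2 u² dx = ∫_0^3/2 (4*x^6 - 24*x^5 + 54*x^4 - 54*x^3 + 81*x^2/4) dx. Term by term:
    ∫_0^3/2 4*x^6 dx = 2187/224;  ∫_0^3/2 -24*x^5 dx = -729/16;  ∫_0^3/2 54*x^4 dx = 6561/80;
    ∫_0^3/2 -54*x^3 dx = -2187/32;  ∫_0^3/2 81*x^2/4 dx = 729/32.
  Sum: 2187/224 − 729/16 + 6561/80 − 2187/32 + 729/32 = 729/1120.
  ∫_0^3/2 (u')² dx = ∫_0^3/2 (36*x^4 - 144*x^3 + 198*x^2 - 108*x + 81/4) dx. Term by term:
    ∫_0^3/2 36*x^4 dx = 2187/40;  ∫_0^3/2 -144*x^3 dx = -729/4;  ∫_0^3/2 198*x^2 dx = 891/4;
    ∫_0^3/2 -108*x dx = -243/2;  ∫_0^3/2 81/4 dx = 243/8.
  Sum: 2187/40 − 729/4 + 891/4 − 243/2 + 243/8 = 81/20.
∫_0^3/2 u² dx = 729/1120, so ||u||_L² = 27*sqrt(70)/280.
∫_0^3/2 (u')² dx = 81/20, so ||u'||_L² = 9*sqrt(5)/10.
Ratio ||u||_L² / ||u'||_L² = 3*sqrt(14)/28.
Sharp Poincaré constant on H^1_0(0, 3/2) is C_P = L/π = 3/(2*π), achieved by sin(2*π/3·x).
A polynomial bump cannot attain the sharp Poincaré constant (only the first sine eigenfunction does), so the ratio is strictly less than C_P, consistent with ||u||_L² ≤ C_P ||u'||_L².


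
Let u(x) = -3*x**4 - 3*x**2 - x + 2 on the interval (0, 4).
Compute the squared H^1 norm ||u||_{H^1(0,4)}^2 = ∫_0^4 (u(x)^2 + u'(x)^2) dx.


||u||_{H^1}^2 = 71066804/105

The H^1 norm (squared) on an interval (0, L) is
  ||u||_{H^1}^2 = ∫_0^L u(x)^2 dx + ∫_0^L u'(x)^2 dx.
Compute u'(x) = -12*x**3 - 6*x - 1.
Then u(x)^2 = 9*x**8 + 18*x**6 + 6*x**5 - 3*x**4 + 6*x**3 - 11*x**2 - 4*x + 4 and u'(x)^2 = 144*x**6 + 144*x**4 + 24*x**3 + 36*x**2 + 12*x + 1.
Integrate each monomial from 0 to 4 using ∫_0^4 c·x^n dx = c·4^(n+1)/(n+1):
  ∫_0^4 u(x)^2 dx = ∫_0^4 (9*x^8 + 18*x^6 + 6*x^5 - 3*x^4 + 6*x^3 - 11*x^2 - 4*x + 4) dx. Term by term:
    ∫_0^4 9*x^8 dx = 262144;  ∫_0^4 18*x^6 dx = 294912/7;  ∫_0^4 6*x^5 dx = 4096;
    ∫_0^4 -3*x^4 dx = -3072/5;  ∫_0^4 6*x^3 dx = 384;  ∫_0^4 -11*x^2 dx = -704/3;
    ∫_0^4 -4*x dx = -32;  ∫_0^4 4 dx = 16.
  Sum: 262144 + 294912/7 + 4096 − 3072/5 + 384 − 704/3 − 32 + 16 = 32328368/105.
  ∫_0^4 u'(x)^2 dx = ∫_0^4 (144*x^6 + 144*x^4 + 24*x^3 + 36*x^2 + 12*x + 1) dx. Term by term:
    ∫_0^4 144*x^6 dx = 2359296/7;  ∫_0^4 144*x^4 dx = 147456/5;  ∫_0^4 24*x^3 dx = 1536;
    ∫_0^4 36*x^2 dx = 768;  ∫_0^4 12*x dx = 96;  ∫_0^4 1 dx = 4.
  Sum: 2359296/7 + 147456/5 + 1536 + 768 + 96 + 4 = 12912812/35.
Adding: ||u||_{H^1}^2 = 32328368/105 + 12912812/35 = 71066804/105.


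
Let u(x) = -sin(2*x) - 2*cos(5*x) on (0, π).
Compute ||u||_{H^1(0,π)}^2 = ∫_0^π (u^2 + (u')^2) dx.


||u||_{H^1(0,π)}^2 = -416/21 + 109*π/2

u'(x) = 10*sin(5*x) - 2*cos(2*x).
Expand u² and (u')² and integrate term by term on (0, π), using: for integers n ≥ 1, ∫_0^π sin²(nx) dx = ∫_0^π cos²(nx) dx = π/2; for n ≠ n', ∫_0^π sin(nx)sin(n'x) dx = ∫_0^π cos(nx)cos(n'x) dx = 0; and by product-to-sum, ∫_0^π sin(nx)cos(n'x) dx = ½∫_0^π [sin((n+n')x) + sin((n−n')x)] dx, which is 0 when n+n' is even and 2n/(n²−n'²) when n+n' is odd (it need not vanish on (0, π)).
  u² squared terms: (-1)²·∫sin(2x)² dx = 1·π/2 = π/2;  (-2)²·∫cos(5x)² dx = 4·π/2 = 2*π.
  u² cross terms: 2·(-1)·(-2)·∫sin(2x)·cos(5x) dx = 4·(-4/21) = -16/21.
  So ∫_0^π u² dx = π/2 + 2*π − 16/21 = -16/21 + 5*π/2.
  (u')² squared terms: (-2)²·∫cos(2x)² dx = 4·π/2 = 2*π;  (10)²·∫sin(5x)² dx = 100·π/2 = 50*π.
  (u')² cross terms: 2·(-2)·(10)·∫cos(2x)·sin(5x) dx = -40·(10/21) = -400/21.
  So ∫_0^π (u')² dx = 2*π + 50*π − 400/21 = -400/21 + 52*π.
||u||_{H^1}^2 = (-16/21 + 5*π/2) + (-400/21 + 52*π) = -416/21 + 109*π/2.


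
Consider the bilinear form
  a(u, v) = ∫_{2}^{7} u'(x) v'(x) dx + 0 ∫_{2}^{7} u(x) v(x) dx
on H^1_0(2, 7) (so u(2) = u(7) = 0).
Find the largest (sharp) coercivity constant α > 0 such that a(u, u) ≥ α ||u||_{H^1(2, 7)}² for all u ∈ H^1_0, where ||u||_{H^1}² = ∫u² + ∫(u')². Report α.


α = π^2/(π^2 + 25)

Coercivity of a(·,·) on H^1_0(2, 7) means a(u, u) ≥ α ||u||_{H^1}² for every u ∈ H^1_0.
The interval has length L = 5, and Poincaré/coercivity depend only on L. Here a(u, u) = ∫(u')² + (0)·∫u².
Here c = 0, so a(u,u) = ∫(u')² alone. The condition a(u,u) ≥ α||u||_{H^1}² reads (1−α)∫(u')² ≥ (α−c)∫u². Any admissible α is ≤ 1 (rapidly oscillating u have ∫u²/∫(u')² → 0), and α = 1 would force 0 ≥ (1−c)∫u², impossible since c < 1; so 1−α > 0. By the sharp Poincaré inequality on H^1_0 of an interval of length L, ∫(u')² ≥ (π/L)²∫u² with equality for the first sine mode sin(π(x−x₀)/L) (x₀ the left endpoint), so the inequality holds for all u iff (1−α)(π/L)² ≥ α − c, i.e. α ≤ ((π/L)² + c)/((π/L)² + 1) = (1 + c(L/π)²)/(1 + (L/π)²). (Direct route, valid since c ≤ 0: Poincaré gives c∫u² ≥ c(L/π)²∫(u')², so a(u,u) ≥ (1 + c(L/π)²)∫(u')², while ||u||_{H^1}² ≤ (1 + (L/π)²)∫(u')²; dividing yields the same α.) With (π/L)² = π^2/25 and c = 0, the largest admissible constant is α = ((π/L)² + c)/((π/L)² + 1).
Simplifying, α = π^2/(π^2 + 25).


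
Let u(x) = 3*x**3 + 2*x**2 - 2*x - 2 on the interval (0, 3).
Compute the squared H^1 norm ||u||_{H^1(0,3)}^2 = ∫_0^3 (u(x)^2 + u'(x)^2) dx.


||u||_{H^1}^2 = 302493/35

The H^1 norm (squared) on an interval (0, L) is
  ||u||_{H^1}^2 = ∫_0^L u(x)^2 dx + ∫_0^L u'(x)^2 dx.
Compute u'(x) = 9*x**2 + 4*x - 2.
Then u(x)^2 = 9*x**6 + 12*x**5 - 8*x**4 - 20*x**3 - 4*x**2 + 8*x + 4 and u'(x)^2 = 81*x**4 + 72*x**3 - 20*x**2 - 16*x + 4.
Integrate each monomial from 0 to 3 using ∫_0^3 c·x^n dx = c·3^(n+1)/(n+1):
  ∫_0^3 u(x)^2 dx = ∫_0^3 (9*x^6 + 12*x^5 - 8*x^4 - 20*x^3 - 4*x^2 + 8*x + 4) dx. Term by term:
    ∫_0^3 9*x^6 dx = 19683/7;  ∫_0^3 12*x^5 dx = 1458;  ∫_0^3 -8*x^4 dx = -1944/5;
    ∫_0^3 -20*x^3 dx = -405;  ∫_0^3 -4*x^2 dx = -36;  ∫_0^3 8*x dx = 36;
    ∫_0^3 4 dx = 12.
  Sum: 19683/7 + 1458 − 1944/5 − 405 − 36 + 36 + 12 = 122082/35.
  ∫_0^3 u'(x)^2 dx = ∫_0^3 (81*x^4 + 72*x^3 - 20*x^2 - 16*x + 4) dx. Term by term:
    ∫_0^3 81*x^4 dx = 19683/5;  ∫_0^3 72*x^3 dx = 1458;  ∫_0^3 -20*x^2 dx = -180;
    ∫_0^3 -16*x dx = -72;  ∫_0^3 4 dx = 12.
  Sum: 19683/5 + 1458 − 180 − 72 + 12 = 25773/5.
Adding: ||u||_{H^1}^2 = 122082/35 + 25773/5 = 302493/35.


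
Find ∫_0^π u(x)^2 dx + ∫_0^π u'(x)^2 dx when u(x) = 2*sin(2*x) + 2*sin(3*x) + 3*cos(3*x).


||u||_{H^1(0,π)}^2 = -96 + 75*π

u'(x) = -9*sin(3*x) + 4*cos(2*x) + 6*cos(3*x).
Expand u² and (u')² and integrate term by term on (0, π), using: for integers n ≥ 1, ∫_0^π sin²(nx) dx = ∫_0^π cos²(nx) dx = π/2; for n ≠ n', ∫_0^π sin(nx)sin(n'x) dx = ∫_0^π cos(nx)cos(n'x) dx = 0; and by product-to-sum, ∫_0^π sin(nx)cos(n'x) dx = ½∫_0^π [sin((n+n')x) + sin((n−n')x)] dx, which is 0 when n+n' is even and 2n/(n²−n'²) when n+n' is odd (it need not vanish on (0, π)).
  u² squared terms: (2)²·∫sin(2x)² dx = 4·π/2 = 2*π;  (2)²·∫sin(3x)² dx = 4·π/2 = 2*π;  (3)²·∫cos(3x)² dx = 9·π/2 = 9*π/2.
  u² cross terms: 2·(2)·(2)·∫sin(2x)·sin(3x) dx = 8·(0) = 0;  2·(2)·(3)·∫sin(2x)·cos(3x) dx = 12·(-4/5) = -48/5;  2·(2)·(3)·∫sin(3x)·cos(3x) dx = 12·(0) = 0.
  So ∫_0^π u² dx = 2*π + 2*π + 9*π/2 + 0 − 48/5 + 0 = -48/5 + 17*π/2.
  (u')² squared terms: (-9)²·∫sin(3x)² dx = 81·π/2 = 81*π/2;  (4)²·∫cos(2x)² dx = 16·π/2 = 8*π;  (6)²·∫cos(3x)² dx = 36·π/2 = 18*π.
  (u')² cross terms: 2·(-9)·(4)·∫sin(3x)·cos(2x) dx = -72·(6/5) = -432/5;  2·(-9)·(6)·∫sin(3x)·cos(3x) dx = -108·(0) = 0;  2·(4)·(6)·∫cos(2x)·cos(3x) dx = 48·(0) = 0.
  So ∫_0^π (u')² dx = 81*π/2 + 8*π + 18*π − 432/5 + 0 + 0 = -432/5 + 133*π/2.
||u||_{H^1}^2 = (-48/5 + 17*π/2) + (-432/5 + 133*π/2) = -96 + 75*π.


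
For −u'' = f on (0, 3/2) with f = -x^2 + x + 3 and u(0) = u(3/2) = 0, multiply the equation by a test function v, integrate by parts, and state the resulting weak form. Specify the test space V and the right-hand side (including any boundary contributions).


V = H^1_0(0, 3/2) (so v(0) = v(3/2) = 0); weak form: ∫_0^3/2 u'v' dx = ∫_0^3/2 (-x^2 + x + 3) v dx for all v ∈ V.

Multiply both sides by a test function v and integrate from 0 to 3/2:
  ∫_0^3/2 −u''(x) v(x) dx = ∫_0^3/2 f(x) v(x) dx.
Integrate the LHS by parts once:
  ∫_0^3/2 −u'' v dx = −[u'(x) v(x)]_0^3/2 + ∫_0^3/2 u'(x) v'(x) dx.
Thus ∫_0^3/2 u'(x) v'(x) dx = ∫_0^3/2 f(x) v(x) dx + [u'(x) v(x)]_0^3/2.
Choose V so that boundary terms are either known or forced to vanish.
u is Dirichlet: u(0) = u(3/2) = 0. Let V = H^1_0(0, 3/2); then v(0) = v(3/2) = 0, and [u' v]_0^3/2 = 0.
Weak formulation: find u (satisfying any essential BC) such that ∫_0^3/2 u'(x) v'(x) dx = ∫_0^3/2 f v dx for all v ∈ V.
Substituting f(x) = -x^2 + x + 3, the right-hand side is ∫_0^3/2 (-x^2 + x + 3) v dx.


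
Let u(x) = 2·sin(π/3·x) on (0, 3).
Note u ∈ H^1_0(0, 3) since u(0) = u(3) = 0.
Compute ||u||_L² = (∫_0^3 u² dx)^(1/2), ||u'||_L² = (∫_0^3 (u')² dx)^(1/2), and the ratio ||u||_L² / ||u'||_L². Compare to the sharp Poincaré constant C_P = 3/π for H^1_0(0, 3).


||u||_L² / ||u'||_L² = 3/π = C_P.

u(x) = 2·sin(π/3·x), so u'(x) = 2*π*cos(π*x/3)/3.
Writing u(x) = A·sin(kπx/L) with A = 2 and k = 1, use ∫_0^L sin²(kπx/L) dx = L/2 and ∫_0^L cos²(kπx/L) dx = L/2.
u² = 4·sin²(π/3·x) and (u')² = 4*π^2/9·cos²(π/3·x), and each of sin², cos² integrates to L/2 = 3/2 over (0, 3).
∫_0^3 u² dx = 6, so ||u||_L² = sqrt(6).
∫_0^3 (u')² dx = 2*π^2/3, so ||u'||_L² = sqrt(6)*π/3.
Ratio ||u||_L² / ||u'||_L² = 3/π.
Sharp Poincaré constant on H^1_0(0, 3) is C_P = L/π = 3/π, achieved by sin(π/3·x).
This is the k = 1 eigenfunction (up to amplitude), so the ratio equals the sharp Poincaré constant exactly.


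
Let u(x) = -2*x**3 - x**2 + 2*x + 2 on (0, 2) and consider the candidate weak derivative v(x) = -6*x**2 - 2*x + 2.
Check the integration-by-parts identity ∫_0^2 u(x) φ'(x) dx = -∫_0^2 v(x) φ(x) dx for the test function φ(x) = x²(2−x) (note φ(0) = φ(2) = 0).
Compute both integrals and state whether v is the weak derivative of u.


LHS = 40/3, RHS = 40/3. Yes, v = u' weakly.

u(x) = -2*x**3 - x**2 + 2*x + 2, classical derivative u'(x) = -6*x**2 - 2*x + 2.
φ(x) = x²(2−x), so φ'(x) = x*(4 - 3*x).
Note φ(0) = φ(2) = 0, so the boundary term u·φ vanishes.
LHS = ∫_0^2 u(x) φ'(x) dx = ∫_0^2 (6*x^5 - 5*x^4 - 10*x^3 + 2*x^2 + 8*x) dx. Term by term:
  ∫_0^2 6*x^5 dx = 64;  ∫_0^2 -5*x^4 dx = -32;  ∫_0^2 -10*x^3 dx = -40;
  ∫_0^2 2*x^2 dx = 16/3;  ∫_0^2 8*x dx = 16.
Sum: 64 − 32 − 40 + 16/3 + 16 = 40/3.
So LHS = 40/3.
∫_0^2 v(x) φ(x) dx = ∫_0^2 (6*x^5 - 10*x^4 - 6*x^3 + 4*x^2) dx. Term by term:
  ∫_0^2 6*x^5 dx = 64;  ∫_0^2 -10*x^4 dx = -64;  ∫_0^2 -6*x^3 dx = -24;
  ∫_0^2 4*x^2 dx = 32/3.
Sum: 64 − 64 − 24 + 32/3 = -40/3.
So RHS = -∫_0^2 v(x) φ(x) dx = 40/3.
LHS = RHS, so the identity holds for this test φ.
Moreover u is smooth here and v(x) = u'(x) = -6*x**2 - 2*x + 2 pointwise, so the identity holds for every test function. Hence v is the weak derivative of u.


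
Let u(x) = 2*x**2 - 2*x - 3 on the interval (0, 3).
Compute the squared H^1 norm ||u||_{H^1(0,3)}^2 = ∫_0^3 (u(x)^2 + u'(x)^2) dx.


||u||_{H^1}^2 = 627/5

The H^1 norm (squared) on an interval (0, L) is
  ||u||_{H^1}^2 = ∫_0^L u(x)^2 dx + ∫_0^L u'(x)^2 dx.
Compute u'(x) = 4*x - 2.
Then u(x)^2 = 4*x**4 - 8*x**3 - 8*x**2 + 12*x + 9 and u'(x)^2 = 16*x**2 - 16*x + 4.
Integrate each monomial from 0 to 3 using ∫_0^3 c·x^n dx = c·3^(n+1)/(n+1):
  ∫_0^3 u(x)^2 dx = ∫_0^3 (4*x^4 - 8*x^3 - 8*x^2 + 12*x + 9) dx. Term by term:
    ∫_0^3 4*x^4 dx = 972/5;  ∫_0^3 -8*x^3 dx = -162;  ∫_0^3 -8*x^2 dx = -72;
    ∫_0^3 12*x dx = 54;  ∫_0^3 9 dx = 27.
  Sum: 972/5 − 162 − 72 + 54 + 27 = 207/5.
  ∫_0^3 u'(x)^2 dx = ∫_0^3 (16*x^2 - 16*x + 4) dx. Term by term:
    ∫_0^3 16*x^2 dx = 144;  ∫_0^3 -16*x dx = -72;  ∫_0^3 4 dx = 12.
  Sum: 144 − 72 + 12 = 84.
Adding: ||u||_{H^1}^2 = 207/5 + 84 = 627/5.


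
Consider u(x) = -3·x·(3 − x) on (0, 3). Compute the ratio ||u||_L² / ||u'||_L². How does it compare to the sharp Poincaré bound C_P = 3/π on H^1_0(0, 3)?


||u||_L² / ||u'||_L² = 3*sqrt(10)/10 < C_P = 3/π.

u(x) = -3·x·(3 − x), so u'(x) = 6*x - 9.
u(x) = -3·x·(3 − x) vanishes at x = 0 and x = 3, so u ∈ H^1_0(0, 3). Differentiate via the product rule and integrate the resulting polynomials term by term.
  ∫_0^3 u² dx = ∫_0^3 (9*x^4 - 54*x^3 + 81*x^2) dx. Term by term:
    ∫_0^3 9*x^4 dx = 2187/5;  ∫_0^3 -54*x^3 dx = -2187/2;  ∫_0^3 81*x^2 dx = 729.
  Sum: 2187/5 − 2187/2 + 729 = 729/10.
  ∫_0^3 (u')² dx = ∫_0^3 (36*x^2 - 108*x + 81) dx. Term by term:
    ∫_0^3 36*x^2 dx = 324;  ∫_0^3 -108*x dx = -486;  ∫_0^3 81 dx = 243.
  Sum: 324 − 486 + 243 = 81.
∫_0^3 u² dx = 729/10, so ||u||_L² = 27*sqrt(10)/10.
∫_0^3 (u')² dx = 81, so ||u'||_L² = 9.
Ratio ||u||_L² / ||u'||_L² = 3*sqrt(10)/10.
Sharp Poincaré constant on H^1_0(0, 3) is C_P = L/π = 3/π, achieved by sin(π/3·x).
A polynomial bump cannot attain the sharp Poincaré constant (only the first sine eigenfunction does), so the ratio is strictly less than C_P, consistent with ||u||_L² ≤ C_P ||u'||_L².


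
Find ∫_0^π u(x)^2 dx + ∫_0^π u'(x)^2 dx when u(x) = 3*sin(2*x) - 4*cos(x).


||u||_{H^1(0,π)}^2 = -64 + 77*π/2

u'(x) = 4*sin(x) + 6*cos(2*x).
Expand u² and (u')² and integrate term by term on (0, π), using: for integers n ≥ 1, ∫_0^π sin²(nx) dx = ∫_0^π cos²(nx) dx = π/2; for n ≠ n', ∫_0^π sin(nx)sin(n'x) dx = ∫_0^π cos(nx)cos(n'x) dx = 0; and by product-to-sum, ∫_0^π sin(nx)cos(n'x) dx = ½∫_0^π [sin((n+n')x) + sin((n−n')x)] dx, which is 0 when n+n' is even and 2n/(n²−n'²) when n+n' is odd (it need not vanish on (0, π)).
  u² squared terms: (-4)²·∫cos(x)² dx = 16·π/2 = 8*π;  (3)²·∫sin(2x)² dx = 9·π/2 = 9*π/2.
  u² cross terms: 2·(-4)·(3)·∫cos(x)·sin(2x) dx = -24·(4/3) = -32.
  So ∫_0^π u² dx = 8*π + 9*π/2 − 32 = -32 + 25*π/2.
  (u')² squared terms: (4)²·∫sin(x)² dx = 16·π/2 = 8*π;  (6)²·∫cos(2x)² dx = 36·π/2 = 18*π.
  (u')² cross terms: 2·(4)·(6)·∫sin(x)·cos(2x) dx = 48·(-2/3) = -32.
  So ∫_0^π (u')² dx = 8*π + 18*π − 32 = -32 + 26*π.
||u||_{H^1}^2 = (-32 + 25*π/2) + (-32 + 26*π) = -64 + 77*π/2.


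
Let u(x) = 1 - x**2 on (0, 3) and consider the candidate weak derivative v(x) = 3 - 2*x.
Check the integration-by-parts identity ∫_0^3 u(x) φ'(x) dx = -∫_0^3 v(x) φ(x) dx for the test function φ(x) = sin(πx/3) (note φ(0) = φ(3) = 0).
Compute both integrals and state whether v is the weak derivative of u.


LHS = 18/π, RHS = 0. No, v is not the weak derivative of u.

u(x) = 1 - x**2, classical derivative u'(x) = -2*x.
φ(x) = sin(πx/3), so φ'(x) = π*cos(π*x/3)/3.
Note φ(0) = φ(3) = 0, so the boundary term u·φ vanishes.
LHS = ∫_0^3 u(x) φ'(x) dx = ∫_0^3 (-π*x^2*cos(π*x/3)/3 + π*cos(π*x/3)/3) dx. Term by term:
  ∫_0^3 π*cos(π*x/3)/3 dx = 0;  ∫_0^3 -π*x^2*cos(π*x/3)/3 dx = 18/π.
Sum: 0 + 18/π = 18/π.
So LHS = 18/π.
∫_0^3 v(x) φ(x) dx = ∫_0^3 (-2*x*sin(π*x/3) + 3*sin(π*x/3)) dx. Term by term:
  ∫_0^3 3*sin(π*x/3) dx = 18/π;  ∫_0^3 -2*x*sin(π*x/3) dx = -18/π.
Sum: 18/π − 18/π = 0.
So RHS = -∫_0^3 v(x) φ(x) dx = 0.
LHS − RHS = 18/π ≠ 0, so the identity fails.
(For a valid weak derivative the identity must hold for EVERY test function, in particular this one. The failure shows v is NOT the weak derivative of u.)
Correct weak derivative would be u'(x) = -2*x.


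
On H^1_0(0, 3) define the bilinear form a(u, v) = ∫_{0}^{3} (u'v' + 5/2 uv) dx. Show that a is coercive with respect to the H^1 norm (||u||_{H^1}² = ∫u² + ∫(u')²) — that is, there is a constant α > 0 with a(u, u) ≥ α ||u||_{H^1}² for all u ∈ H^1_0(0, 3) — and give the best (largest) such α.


α = 1

Coercivity of a(·,·) on H^1_0(0, 3) means a(u, u) ≥ α ||u||_{H^1}² for every u ∈ H^1_0.
The interval has length L = 3, and Poincaré/coercivity depend only on L. Here a(u, u) = ∫(u')² + (5/2)·∫u².
Here c = 5/2 ≥ 1, so a(u,u) = ∫(u')² + c∫u² ≥ ∫(u')² + ∫u² = ||u||_{H^1}², i.e. α = 1 works. No larger α is possible: a(u,u) ≥ α||u||_{H^1}² means (1−α)∫(u')² ≥ (α−c)∫u², and for the modes u_n = sin(nπ(x−x₀)/L) (x₀ the left endpoint) one has ∫u_n²/∫(u_n')² = (L/(nπ))² → 0, so a(u_n,u_n)/||u_n||_{H^1}² → 1. Hence the optimal constant is α = 1.
Therefore α = 1.


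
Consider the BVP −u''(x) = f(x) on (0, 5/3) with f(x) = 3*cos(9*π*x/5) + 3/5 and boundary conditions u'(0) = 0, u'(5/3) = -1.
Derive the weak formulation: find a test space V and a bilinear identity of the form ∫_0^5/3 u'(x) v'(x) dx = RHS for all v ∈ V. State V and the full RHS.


V = H^1(0, 5/3) (v unrestricted at boundary; u is determined up to an additive constant); weak form: ∫_0^5/3 u'v' dx = ∫_0^5/3 (3*cos(9*π*x/5) + 3/5) v dx − v(5/3) for all v ∈ V.

Multiply both sides by a test function v and integrate from 0 to 5/3:
  ∫_0^5/3 −u''(x) v(x) dx = ∫_0^5/3 f(x) v(x) dx.
Integrate the LHS by parts once:
  ∫_0^5/3 −u'' v dx = −[u'(x) v(x)]_0^5/3 + ∫_0^5/3 u'(x) v'(x) dx.
Thus ∫_0^5/3 u'(x) v'(x) dx = ∫_0^5/3 f(x) v(x) dx + [u'(x) v(x)]_0^5/3.
Choose V so that boundary terms are either known or forced to vanish.
u has inhomogeneous Neumann u'(0) = 0, u'(5/3) = -1. [u' v]_0^5/3 = (-1)·v(5/3) − (0)·v(0) = − v(5/3). Take V = H^1(0, 5/3); boundary term becomes part of RHS.
Weak formulation: find u (satisfying any essential BC) such that ∫_0^5/3 u'(x) v'(x) dx = ∫_0^5/3 f v dx − v(5/3) for all v ∈ V (Neumann data are natural BCs: they enter the RHS as boundary terms).
Substituting f(x) = 3*cos(9*π*x/5) + 3/5, the right-hand side is ∫_0^5/3 (3*cos(9*π*x/5) + 3/5) v dx − v(5/3).
Compatibility check (pure Neumann): taking v ≡ 1 ∈ V gives 0 = ∫_0^5/3 f dx + (-1) − (0), i.e. ∫_0^5/3 f dx must equal u'(0) − u'(5/3) = 1. Indeed ∫_0^5/3 (3*cos(9*π*x/5) + 3/5) dx = 1, so the data are compatible. The solution is then unique only up to an additive constant (fix it e.g. by requiring ∫_0^5/3 u dx = 0).


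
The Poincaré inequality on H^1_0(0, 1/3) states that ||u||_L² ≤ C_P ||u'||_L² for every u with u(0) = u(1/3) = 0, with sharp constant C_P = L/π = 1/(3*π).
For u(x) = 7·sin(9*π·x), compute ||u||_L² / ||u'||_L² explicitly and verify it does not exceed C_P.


||u||_L² / ||u'||_L² = 1/(9*π) < C_P = 1/(3*π).

u(x) = 7·sin(9*π·x), so u'(x) = 63*π*cos(9*π*x).
Writing u(x) = A·sin(kπx/L) with A = 7 and k = 3, use ∫_0^L sin²(kπx/L) dx = L/2 and ∫_0^L cos²(kπx/L) dx = L/2.
u² = 49·sin²(9*π·x) and (u')² = 3969*π^2·cos²(9*π·x), and each of sin², cos² integrates to L/2 = 1/6 over (0, 1/3).
∫_0^1/3 u² dx = 49/6, so ||u||_L² = 7*sqrt(6)/6.
∫_0^1/3 (u')² dx = 1323*π^2/2, so ||u'||_L² = 21*sqrt(6)*π/2.
Ratio ||u||_L² / ||u'||_L² = 1/(9*π).
Sharp Poincaré constant on H^1_0(0, 1/3) is C_P = L/π = 1/(3*π), achieved by sin(3*π·x).
This is the k = 3 harmonic; the ratio L/(kπ) is strictly less than C_P = L/π, consistent with the sharp inequality ||u||_L² ≤ C_P ||u'||_L².


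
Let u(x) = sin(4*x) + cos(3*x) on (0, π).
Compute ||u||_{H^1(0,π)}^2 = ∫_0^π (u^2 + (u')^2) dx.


||u||_{H^1(0,π)}^2 = 160/7 + 27*π/2

u'(x) = -3*sin(3*x) + 4*cos(4*x).
Expand u² and (u')² and integrate term by term on (0, π), using: for integers n ≥ 1, ∫_0^π sin²(nx) dx = ∫_0^π cos²(nx) dx = π/2; for n ≠ n', ∫_0^π sin(nx)sin(n'x) dx = ∫_0^π cos(nx)cos(n'x) dx = 0; and by product-to-sum, ∫_0^π sin(nx)cos(n'x) dx = ½∫_0^π [sin((n+n')x) + sin((n−n')x)] dx, which is 0 when n+n' is even and 2n/(n²−n'²) when n+n' is odd (it need not vanish on (0, π)).
  u² squared terms: (1)²·∫cos(3x)² dx = 1·π/2 = π/2;  (1)²·∫sin(4x)² dx = 1·π/2 = π/2.
  u² cross terms: 2·(1)·(1)·∫cos(3x)·sin(4x) dx = 2·(8/7) = 16/7.
  So ∫_0^π u² dx = π/2 + π/2 + 16/7 = 16/7 + π.
  (u')² squared terms: (-3)²·∫sin(3x)² dx = 9·π/2 = 9*π/2;  (4)²·∫cos(4x)² dx = 16·π/2 = 8*π.
  (u')² cross terms: 2·(-3)·(4)·∫sin(3x)·cos(4x) dx = -24·(-6/7) = 144/7.
  So ∫_0^π (u')² dx = 9*π/2 + 8*π + 144/7 = 144/7 + 25*π/2.
||u||_{H^1}^2 = (16/7 + π) + (144/7 + 25*π/2) = 160/7 + 27*π/2.


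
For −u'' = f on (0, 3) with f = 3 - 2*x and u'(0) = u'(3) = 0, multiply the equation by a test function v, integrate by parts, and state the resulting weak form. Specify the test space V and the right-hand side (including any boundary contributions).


V = H^1(0, 3) (no boundary constraint on v; u is determined up to an additive constant); weak form: ∫_0^3 u'v' dx = ∫_0^3 (3 - 2*x) v dx for all v ∈ V.

Multiply both sides by a test function v and integrate from 0 to 3:
  ∫_0^3 −u''(x) v(x) dx = ∫_0^3 f(x) v(x) dx.
Integrate the LHS by parts once:
  ∫_0^3 −u'' v dx = −[u'(x) v(x)]_0^3 + ∫_0^3 u'(x) v'(x) dx.
Thus ∫_0^3 u'(x) v'(x) dx = ∫_0^3 f(x) v(x) dx + [u'(x) v(x)]_0^3.
Choose V so that boundary terms are either known or forced to vanish.
u has homogeneous Neumann: u'(0) = u'(3) = 0. So [u' v]_0^3 = 0·v(3) − 0·v(0) = 0 for any v; take V = H^1(0, 3).
Weak formulation: find u (satisfying any essential BC) such that ∫_0^3 u'(x) v'(x) dx = ∫_0^3 f v dx for all v ∈ V (homogeneous Neumann, so boundary terms vanish).
Substituting f(x) = 3 - 2*x, the right-hand side is ∫_0^3 (3 - 2*x) v dx.
Compatibility check (pure Neumann): taking v ≡ 1 ∈ V gives 0 = ∫_0^3 f dx + (0) − (0), i.e. ∫_0^3 f dx must equal u'(0) − u'(3) = 0. Indeed ∫_0^3 (3 - 2*x) dx = 0, so the data are compatible. The solution is then unique only up to an additive constant (fix it e.g. by requiring ∫_0^3 u dx = 0).


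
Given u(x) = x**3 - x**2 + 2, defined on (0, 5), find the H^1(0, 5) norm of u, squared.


||u||_{H^1}^2 = 230420/21

The H^1 norm (squared) on an interval (0, L) is
  ||u||_{H^1}^2 = ∫_0^L u(x)^2 dx + ∫_0^L u'(x)^2 dx.
Compute u'(x) = 3*x**2 - 2*x.
Then u(x)^2 = x**6 - 2*x**5 + x**4 + 4*x**3 - 4*x**2 + 4 and u'(x)^2 = 9*x**4 - 12*x**3 + 4*x**2.
Integrate each monomial from 0 to 5 using ∫_0^5 c·x^n dx = c·5^(n+1)/(n+1):
  ∫_0^5 u(x)^2 dx = ∫_0^5 (x^6 - 2*x^5 + x^4 + 4*x^3 - 4*x^2 + 4) dx. Term by term:
    ∫_0^5 x^6 dx = 78125/7;  ∫_0^5 -2*x^5 dx = -15625/3;  ∫_0^5 x^4 dx = 625;
    ∫_0^5 4*x^3 dx = 625;  ∫_0^5 -4*x^2 dx = -500/3;  ∫_0^5 4 dx = 20.
  Sum: 78125/7 − 15625/3 + 625 + 625 − 500/3 + 20 = 49390/7.
  ∫_0^5 u'(x)^2 dx = ∫_0^5 (9*x^4 - 12*x^3 + 4*x^2) dx. Term by term:
    ∫_0^5 9*x^4 dx = 5625;  ∫_0^5 -12*x^3 dx = -1875;  ∫_0^5 4*x^2 dx = 500/3.
  Sum: 5625 − 1875 + 500/3 = 11750/3.
Adding: ||u||_{H^1}^2 = 49390/7 + 11750/3 = 230420/21.


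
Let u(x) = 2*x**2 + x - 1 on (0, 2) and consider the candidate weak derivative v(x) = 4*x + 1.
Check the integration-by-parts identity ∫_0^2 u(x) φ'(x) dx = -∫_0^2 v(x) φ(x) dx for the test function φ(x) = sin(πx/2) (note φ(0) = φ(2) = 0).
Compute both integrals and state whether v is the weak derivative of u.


LHS = -20/π, RHS = -20/π. Yes, v = u' weakly.

u(x) = 2*x**2 + x - 1, classical derivative u'(x) = 4*x + 1.
φ(x) = sin(πx/2), so φ'(x) = π*cos(π*x/2)/2.
Note φ(0) = φ(2) = 0, so the boundary term u·φ vanishes.
LHS = ∫_0^2 u(x) φ'(x) dx = ∫_0^2 (π*x^2*cos(π*x/2) + π*x*cos(π*x/2)/2 - π*cos(π*x/2)/2) dx. Term by term:
  ∫_0^2 -π*cos(π*x/2)/2 dx = 0;  ∫_0^2 π*x^2*cos(π*x/2) dx = -16/π;  ∫_0^2 π*x*cos(π*x/2)/2 dx = -4/π.
Sum: 0 − 16/π − 4/π = -20/π.
So LHS = -20/π.
∫_0^2 v(x) φ(x) dx = ∫_0^2 (4*x*sin(π*x/2) + sin(π*x/2)) dx. Term by term:
  ∫_0^2 4*x*sin(π*x/2) dx = 16/π;  ∫_0^2 sin(π*x/2) dx = 4/π.
Sum: 16/π + 4/π = 20/π.
So RHS = -∫_0^2 v(x) φ(x) dx = -20/π.
LHS = RHS, so the identity holds for this test φ.
Moreover u is smooth here and v(x) = u'(x) = 4*x + 1 pointwise, so the identity holds for every test function. Hence v is the weak derivative of u.


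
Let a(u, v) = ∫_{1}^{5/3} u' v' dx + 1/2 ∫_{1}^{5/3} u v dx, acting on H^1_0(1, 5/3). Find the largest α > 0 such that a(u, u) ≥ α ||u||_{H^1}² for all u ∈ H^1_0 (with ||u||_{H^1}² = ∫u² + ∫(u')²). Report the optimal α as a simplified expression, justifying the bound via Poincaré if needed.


α = (2 + 9*π^2)/(4 + 9*π^2)

Coercivity of a(·,·) on H^1_0(1, 5/3) means a(u, u) ≥ α ||u||_{H^1}² for every u ∈ H^1_0.
The interval has length L = 2/3, and Poincaré/coercivity depend only on L. Here a(u, u) = ∫(u')² + (1/2)·∫u².
Here 0 < c = 1/2 < 1. The condition a(u,u) ≥ α||u||_{H^1}² reads (1−α)∫(u')² ≥ (α−c)∫u². Any admissible α is ≤ 1 (rapidly oscillating u have ∫u²/∫(u')² → 0), and α = 1 would force 0 ≥ (1−c)∫u², impossible since c < 1; so 1−α > 0. By the sharp Poincaré inequality on H^1_0 of an interval of length L, ∫(u')² ≥ (π/L)²∫u² with equality for the first sine mode sin(π(x−x₀)/L) (x₀ the left endpoint), so the inequality holds for all u iff (1−α)(π/L)² ≥ α − c, i.e. α ≤ ((π/L)² + c)/((π/L)² + 1) = (1 + c(L/π)²)/(1 + (L/π)²). With (π/L)² = 9*π^2/4 and c = 1/2, the largest admissible constant is α = ((π/L)² + c)/((π/L)² + 1).
Simplifying, α = (2 + 9*π^2)/(4 + 9*π^2).


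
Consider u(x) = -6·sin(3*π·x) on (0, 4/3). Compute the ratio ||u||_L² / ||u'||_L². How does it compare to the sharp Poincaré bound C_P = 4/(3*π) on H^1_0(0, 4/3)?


||u||_L² / ||u'||_L² = 1/(3*π) < C_P = 4/(3*π).

u(x) = -6·sin(3*π·x), so u'(x) = -18*π*cos(3*π*x).
Writing u(x) = A·sin(kπx/L) with A = -6 and k = 4, use ∫_0^L sin²(kπx/L) dx = L/2 and ∫_0^L cos²(kπx/L) dx = L/2.
u² = 36·sin²(3*π·x) and (u')² = 324*π^2·cos²(3*π·x), and each of sin², cos² integrates to L/2 = 2/3 over (0, 4/3).
∫_0^4/3 u² dx = 24, so ||u||_L² = 2*sqrt(6).
∫_0^4/3 (u')² dx = 216*π^2, so ||u'||_L² = 6*sqrt(6)*π.
Ratio ||u||_L² / ||u'||_L² = 1/(3*π).
Sharp Poincaré constant on H^1_0(0, 4/3) is C_P = L/π = 4/(3*π), achieved by sin(3*π/4·x).
This is the k = 4 harmonic; the ratio L/(kπ) is strictly less than C_P = L/π, consistent with the sharp inequality ||u||_L² ≤ C_P ||u'||_L².


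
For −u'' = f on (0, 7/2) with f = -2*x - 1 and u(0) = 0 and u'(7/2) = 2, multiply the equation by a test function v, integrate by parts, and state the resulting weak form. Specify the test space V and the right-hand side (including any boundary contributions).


V = {v ∈ H^1(0, 7/2) : v(0) = 0} (test functions vanish at x = 0 where u is specified); weak form: ∫_0^7/2 u'v' dx = ∫_0^7/2 (-2*x - 1) v dx + 2·v(7/2) for all v ∈ V.

Multiply both sides by a test function v and integrate from 0 to 7/2:
  ∫_0^7/2 −u''(x) v(x) dx = ∫_0^7/2 f(x) v(x) dx.
Integrate the LHS by parts once:
  ∫_0^7/2 −u'' v dx = −[u'(x) v(x)]_0^7/2 + ∫_0^7/2 u'(x) v'(x) dx.
Thus ∫_0^7/2 u'(x) v'(x) dx = ∫_0^7/2 f(x) v(x) dx + [u'(x) v(x)]_0^7/2.
Choose V so that boundary terms are either known or forced to vanish.
Mixed BC: u(0) = 0 (Dirichlet) and u'(7/2) = 2 (Neumann). Define V = {v ∈ H^1(0, 7/2) : v(0) = 0}. Then [u' v]_0^7/2 = u'(7/2)·v(7/2) − u'(0)·0 = 2·v(7/2).
Weak formulation: find u (satisfying any essential BC) such that ∫_0^7/2 u'(x) v'(x) dx = ∫_0^7/2 f v dx + 2·v(7/2) for all v ∈ V (Dirichlet at 0 absorbed into V; Neumann datum at x = 7/2 contributes the boundary term).
Substituting f(x) = -2*x - 1, the right-hand side is ∫_0^7/2 (-2*x - 1) v dx + 2·v(7/2).


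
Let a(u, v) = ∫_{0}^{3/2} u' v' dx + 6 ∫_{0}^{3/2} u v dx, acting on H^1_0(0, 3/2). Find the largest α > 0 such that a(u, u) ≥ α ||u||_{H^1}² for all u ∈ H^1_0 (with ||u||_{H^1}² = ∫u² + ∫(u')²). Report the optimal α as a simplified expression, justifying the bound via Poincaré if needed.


α = 1

Coercivity of a(·,·) on H^1_0(0, 3/2) means a(u, u) ≥ α ||u||_{H^1}² for every u ∈ H^1_0.
The interval has length L = 3/2, and Poincaré/coercivity depend only on L. Here a(u, u) = ∫(u')² + (6)·∫u².
Here c = 6 ≥ 1, so a(u,u) = ∫(u')² + c∫u² ≥ ∫(u')² + ∫u² = ||u||_{H^1}², i.e. α = 1 works. No larger α is possible: a(u,u) ≥ α||u||_{H^1}² means (1−α)∫(u')² ≥ (α−c)∫u², and for the modes u_n = sin(nπ(x−x₀)/L) (x₀ the left endpoint) one has ∫u_n²/∫(u_n')² = (L/(nπ))² → 0, so a(u_n,u_n)/||u_n||_{H^1}² → 1. Hence the optimal constant is α = 1.
Therefore α = 1.


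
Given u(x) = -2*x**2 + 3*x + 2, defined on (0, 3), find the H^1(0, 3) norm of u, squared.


||u||_{H^1}^2 = 447/5

The H^1 norm (squared) on an interval (0, L) is
  ||u||_{H^1}^2 = ∫_0^L u(x)^2 dx + ∫_0^L u'(x)^2 dx.
Compute u'(x) = 3 - 4*x.
Then u(x)^2 = 4*x**4 - 12*x**3 + x**2 + 12*x + 4 and u'(x)^2 = 16*x**2 - 24*x + 9.
Integrate each monomial from 0 to 3 using ∫_0^3 c·x^n dx = c·3^(n+1)/(n+1):
  ∫_0^3 u(x)^2 dx = ∫_0^3 (4*x^4 - 12*x^3 + x^2 + 12*x + 4) dx. Term by term:
    ∫_0^3 4*x^4 dx = 972/5;  ∫_0^3 -12*x^3 dx = -243;  ∫_0^3 x^2 dx = 9;
    ∫_0^3 12*x dx = 54;  ∫_0^3 4 dx = 12.
  Sum: 972/5 − 243 + 9 + 54 + 12 = 132/5.
  ∫_0^3 u'(x)^2 dx = ∫_0^3 (16*x^2 - 24*x + 9) dx. Term by term:
    ∫_0^3 16*x^2 dx = 144;  ∫_0^3 -24*x dx = -108;  ∫_0^3 9 dx = 27.
  Sum: 144 − 108 + 27 = 63.
Adding: ||u||_{H^1}^2 = 132/5 + 63 = 447/5.


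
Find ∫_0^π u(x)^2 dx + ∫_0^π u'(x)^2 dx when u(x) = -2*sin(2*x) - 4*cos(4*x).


||u||_{H^1(0,π)}^2 = 146*π

u'(x) = 16*sin(4*x) - 4*cos(2*x).
Expand u² and (u')² and integrate term by term on (0, π), using: for integers n ≥ 1, ∫_0^π sin²(nx) dx = ∫_0^π cos²(nx) dx = π/2; for n ≠ n', ∫_0^π sin(nx)sin(n'x) dx = ∫_0^π cos(nx)cos(n'x) dx = 0; and by product-to-sum, ∫_0^π sin(nx)cos(n'x) dx = ½∫_0^π [sin((n+n')x) + sin((n−n')x)] dx, which is 0 when n+n' is even and 2n/(n²−n'²) when n+n' is odd (it need not vanish on (0, π)).
  u² squared terms: (-4)²·∫cos(4x)² dx = 16·π/2 = 8*π;  (-2)²·∫sin(2x)² dx = 4·π/2 = 2*π.
  u² cross terms: 2·(-4)·(-2)·∫cos(4x)·sin(2x) dx = 16·(0) = 0.
  So ∫_0^π u² dx = 8*π + 2*π + 0 = 10*π.
  (u')² squared terms: (-4)²·∫cos(2x)² dx = 16·π/2 = 8*π;  (16)²·∫sin(4x)² dx = 256·π/2 = 128*π.
  (u')² cross terms: 2·(-4)·(16)·∫cos(2x)·sin(4x) dx = -128·(0) = 0.
  So ∫_0^π (u')² dx = 8*π + 128*π + 0 = 136*π.
||u||_{H^1}^2 = (10*π) + (136*π) = 146*π.


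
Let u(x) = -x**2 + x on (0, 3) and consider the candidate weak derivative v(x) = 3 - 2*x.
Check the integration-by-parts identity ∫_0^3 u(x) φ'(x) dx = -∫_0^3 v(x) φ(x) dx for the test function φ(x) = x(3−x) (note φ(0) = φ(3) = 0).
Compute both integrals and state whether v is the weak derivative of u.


LHS = 9, RHS = 0. No, v is not the weak derivative of u.

u(x) = -x**2 + x, classical derivative u'(x) = 1 - 2*x.
φ(x) = x(3−x), so φ'(x) = 3 - 2*x.
Note φ(0) = φ(3) = 0, so the boundary term u·φ vanishes.
LHS = ∫_0^3 u(x) φ'(x) dx = ∫_0^3 (2*x^3 - 5*x^2 + 3*x) dx. Term by term:
  ∫_0^3 2*x^3 dx = 81/2;  ∫_0^3 -5*x^2 dx = -45;  ∫_0^3 3*x dx = 27/2.
Sum: 81/2 − 45 + 27/2 = 9.
So LHS = 9.
∫_0^3 v(x) φ(x) dx = ∫_0^3 (2*x^3 - 9*x^2 + 9*x) dx. Term by term:
  ∫_0^3 2*x^3 dx = 81/2;  ∫_0^3 -9*x^2 dx = -81;  ∫_0^3 9*x dx = 81/2.
Sum: 81/2 − 81 + 81/2 = 0.
So RHS = -∫_0^3 v(x) φ(x) dx = 0.
LHS − RHS = 9 ≠ 0, so the identity fails.
(For a valid weak derivative the identity must hold for EVERY test function, in particular this one. The failure shows v is NOT the weak derivative of u.)
Correct weak derivative would be u'(x) = 1 - 2*x.


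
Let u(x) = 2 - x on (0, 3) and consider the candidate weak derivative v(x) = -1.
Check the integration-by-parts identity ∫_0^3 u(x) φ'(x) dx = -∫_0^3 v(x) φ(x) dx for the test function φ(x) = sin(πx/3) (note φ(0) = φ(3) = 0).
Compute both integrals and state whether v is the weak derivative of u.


LHS = 6/π, RHS = 6/π. Yes, v = u' weakly.

u(x) = 2 - x, classical derivative u'(x) = -1.
φ(x) = sin(πx/3), so φ'(x) = π*cos(π*x/3)/3.
Note φ(0) = φ(3) = 0, so the boundary term u·φ vanishes.
LHS = ∫_0^3 u(x) φ'(x) dx = ∫_0^3 (-π*x*cos(π*x/3)/3 + 2*π*cos(π*x/3)/3) dx. Term by term:
  ∫_0^3 2*π*cos(π*x/3)/3 dx = 0;  ∫_0^3 -π*x*cos(π*x/3)/3 dx = 6/π.
Sum: 0 + 6/π = 6/π.
So LHS = 6/π.
∫_0^3 v(x) φ(x) dx = ∫_0^3 (-sin(π*x/3)) dx. Term by term:
  ∫_0^3 -sin(π*x/3) dx = -6/π.
So RHS = -∫_0^3 v(x) φ(x) dx = 6/π.
LHS = RHS, so the identity holds for this test φ.
Moreover u is smooth here and v(x) = u'(x) = -1 pointwise, so the identity holds for every test function. Hence v is the weak derivative of u.


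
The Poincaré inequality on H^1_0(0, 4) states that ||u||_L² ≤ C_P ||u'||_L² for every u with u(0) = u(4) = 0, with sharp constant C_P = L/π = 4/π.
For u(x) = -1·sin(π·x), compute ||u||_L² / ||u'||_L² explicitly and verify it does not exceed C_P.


||u||_L² / ||u'||_L² = 1/π < C_P = 4/π.

u(x) = -1·sin(π·x), so u'(x) = -π*cos(π*x).
Writing u(x) = A·sin(kπx/L) with A = -1 and k = 4, use ∫_0^L sin²(kπx/L) dx = L/2 and ∫_0^L cos²(kπx/L) dx = L/2.
u² = 1·sin²(π·x) and (u')² = π^2·cos²(π·x), and each of sin², cos² integrates to L/2 = 2 over (0, 4).
∫_0^4 u² dx = 2, so ||u||_L² = sqrt(2).
∫_0^4 (u')² dx = 2*π^2, so ||u'||_L² = sqrt(2)*π.
Ratio ||u||_L² / ||u'||_L² = 1/π.
Sharp Poincaré constant on H^1_0(0, 4) is C_P = L/π = 4/π, achieved by sin(π/4·x).
This is the k = 4 harmonic; the ratio L/(kπ) is strictly less than C_P = L/π, consistent with the sharp inequality ||u||_L² ≤ C_P ||u'||_L².


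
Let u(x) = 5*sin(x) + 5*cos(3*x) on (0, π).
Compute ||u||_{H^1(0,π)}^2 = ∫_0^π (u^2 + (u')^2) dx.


||u||_{H^1(0,π)}^2 = 150*π

u'(x) = -15*sin(3*x) + 5*cos(x).
Expand u² and (u')² and integrate term by term on (0, π), using: for integers n ≥ 1, ∫_0^π sin²(nx) dx = ∫_0^π cos²(nx) dx = π/2; for n ≠ n', ∫_0^π sin(nx)sin(n'x) dx = ∫_0^π cos(nx)cos(n'x) dx = 0; and by product-to-sum, ∫_0^π sin(nx)cos(n'x) dx = ½∫_0^π [sin((n+n')x) + sin((n−n')x)] dx, which is 0 when n+n' is even and 2n/(n²−n'²) when n+n' is odd (it need not vanish on (0, π)).
  u² squared terms: (5)²·∫cos(3x)² dx = 25·π/2 = 25*π/2;  (5)²·∫sin(x)² dx = 25·π/2 = 25*π/2.
  u² cross terms: 2·(5)·(5)·∫cos(3x)·sin(x) dx = 50·(0) = 0.
  So ∫_0^π u² dx = 25*π/2 + 25*π/2 + 0 = 25*π.
  (u')² squared terms: (-15)²·∫sin(3x)² dx = 225·π/2 = 225*π/2;  (5)²·∫cos(x)² dx = 25·π/2 = 25*π/2.
  (u')² cross terms: 2·(-15)·(5)·∫sin(3x)·cos(x) dx = -150·(0) = 0.
  So ∫_0^π (u')² dx = 225*π/2 + 25*π/2 + 0 = 125*π.
||u||_{H^1}^2 = (25*π) + (125*π) = 150*π.


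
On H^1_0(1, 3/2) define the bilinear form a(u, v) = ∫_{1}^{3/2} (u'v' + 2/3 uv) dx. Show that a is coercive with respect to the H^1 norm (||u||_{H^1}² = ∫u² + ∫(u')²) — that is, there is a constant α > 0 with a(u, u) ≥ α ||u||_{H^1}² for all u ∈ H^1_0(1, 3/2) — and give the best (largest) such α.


α = 2*(1 + 6*π^2)/(3*(1 + 4*π^2))

Coercivity of a(·,·) on H^1_0(1, 3/2) means a(u, u) ≥ α ||u||_{H^1}² for every u ∈ H^1_0.
The interval has length L = 1/2, and Poincaré/coercivity depend only on L. Here a(u, u) = ∫(u')² + (2/3)·∫u².
Here 0 < c = 2/3 < 1. The condition a(u,u) ≥ α||u||_{H^1}² reads (1−α)∫(u')² ≥ (α−c)∫u². Any admissible α is ≤ 1 (rapidly oscillating u have ∫u²/∫(u')² → 0), and α = 1 would force 0 ≥ (1−c)∫u², impossible since c < 1; so 1−α > 0. By the sharp Poincaré inequality on H^1_0 of an interval of length L, ∫(u')² ≥ (π/L)²∫u² with equality for the first sine mode sin(π(x−x₀)/L) (x₀ the left endpoint), so the inequality holds for all u iff (1−α)(π/L)² ≥ α − c, i.e. α ≤ ((π/L)² + c)/((π/L)² + 1) = (1 + c(L/π)²)/(1 + (L/π)²). With (π/L)² = 4*π^2 and c = 2/3, the largest admissible constant is α = ((π/L)² + c)/((π/L)² + 1).
Simplifying, α = 2*(1 + 6*π^2)/(3*(1 + 4*π^2)).
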